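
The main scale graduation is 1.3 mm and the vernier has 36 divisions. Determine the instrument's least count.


LC = MSD / n_div
= 1.3 / 36
= 0.0361

0.0361


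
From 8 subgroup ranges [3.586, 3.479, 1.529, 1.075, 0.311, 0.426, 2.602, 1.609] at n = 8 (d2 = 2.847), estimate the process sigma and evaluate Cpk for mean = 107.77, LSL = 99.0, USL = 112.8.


R_bar = (3.586 + 3.479 + 1.529 + 1.075 + 0.311 + 0.426 + 2.602 + 1.609) / 8 = 1.827125
sigma = R_bar / d2 = 1.827125 / 2.847 = 0.64177204
Cp = (USL - LSL)/(6*sigma) = (112.8 - 99.0)/(6*0.64177204) = 3.5838
Cpu = (112.8 - 107.77)/(3*0.64177204) = 2.6126
Cpl = (107.77 - 99.0)/(3*0.64177204) = 4.5551
Cpk = min(Cpu, Cpl) = 2.6126

2.6126


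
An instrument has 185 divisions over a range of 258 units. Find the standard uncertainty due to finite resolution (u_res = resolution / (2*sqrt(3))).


resolution = range / divisions
resolution = 258 / 185 = 1.3945946
u_res = resolution / (2*sqrt(3))
u_res = 1.3945946 / 3.4641016
u_res = 0.4026

0.4026


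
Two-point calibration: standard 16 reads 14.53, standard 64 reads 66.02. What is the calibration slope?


slope = (y2 - y1) / (x2 - x1)
= (66.02 - 14.53) / (64 - 16)
= 51.4900 / 48
= 1.0727

1.0727


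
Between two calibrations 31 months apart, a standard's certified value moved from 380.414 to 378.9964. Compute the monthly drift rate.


rate = (v2 - v1) / months
= (378.9964 - 380.414) / 31
= -1.4176 / 31
= -0.0457

-0.0457


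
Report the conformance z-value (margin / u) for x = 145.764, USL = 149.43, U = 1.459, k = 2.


u = U / k = 1.459 / 2 = 0.7295
margin = |USL - x| = |149.43 - 145.764| = 3.666
z = margin / u = 3.666 / 0.7295
z = 5.0254

5.0254


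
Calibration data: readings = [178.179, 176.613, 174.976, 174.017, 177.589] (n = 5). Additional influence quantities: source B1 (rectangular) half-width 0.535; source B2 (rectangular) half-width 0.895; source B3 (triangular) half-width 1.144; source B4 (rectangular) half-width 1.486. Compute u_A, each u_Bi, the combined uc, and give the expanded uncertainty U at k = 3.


mean = (178.179 + 176.613 + 174.976 + 174.017 + 177.589) / 5 = 176.2748
s = sqrt(sum((x - mean)^2)/(n-1)) = 1.7501443
u_A = s / sqrt(n) = 1.7501443 / sqrt(5) = 0.78268833
u_B1 = 0.535 / sqrt(3) = 0.30888239
u_B2 = 0.895 / sqrt(3) = 0.51672849
u_B3 = 1.144 / sqrt(6) = 0.46703604
u_B4 = 1.486 / sqrt(3) = 0.8579425
uc = sqrt(0.78268833^2 + 0.30888239^2 + 0.51672849^2 + 0.46703604^2 + 0.8579425^2) = 1.3889585
U = k * uc = 3 * 1.3889585
U = 4.1669

4.1669


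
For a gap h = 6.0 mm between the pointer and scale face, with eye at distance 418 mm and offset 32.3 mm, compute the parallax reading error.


error = h * offset / d
= 6.0 * 32.3 / 418
= 0.4636

0.4636


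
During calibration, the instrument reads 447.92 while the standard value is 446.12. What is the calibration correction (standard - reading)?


Correction = standard - reading
= 446.12 - 447.92
= -1.8000

-1.8000


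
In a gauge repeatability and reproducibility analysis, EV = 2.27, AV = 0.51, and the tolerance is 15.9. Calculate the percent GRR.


GRR = sqrt(EV^2 + AV^2) = sqrt(2.27^2 + 0.51^2) = 2.3265855
%GRR = GRR / tol * 100 = 2.3265855 / 15.9 * 100
%GRR = 14.6326

14.6326


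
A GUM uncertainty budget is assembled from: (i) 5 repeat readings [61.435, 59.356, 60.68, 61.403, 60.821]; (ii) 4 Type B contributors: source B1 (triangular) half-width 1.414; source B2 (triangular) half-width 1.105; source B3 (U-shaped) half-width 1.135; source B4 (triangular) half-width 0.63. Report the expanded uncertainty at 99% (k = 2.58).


mean = (61.435 + 59.356 + 60.68 + 61.403 + 60.821) / 5 = 60.739
s = sqrt(sum((x - mean)^2)/(n-1)) = 0.84383144
u_A = s / sqrt(n) = 0.84383144 / sqrt(5) = 0.37737289
u_B1 = 1.414 / sqrt(6) = 0.57726308
u_B2 = 1.105 / sqrt(6) = 0.45111436
u_B3 = 1.135 / sqrt(2) = 0.8025662
u_B4 = 0.63 / sqrt(6) = 0.25719642
uc = sqrt(0.37737289^2 + 0.57726308^2 + 0.45111436^2 + 0.8025662^2 + 0.25719642^2) = 1.1787322
U = k * uc = 2.58 * 1.1787322
U = 3.0411

3.0411


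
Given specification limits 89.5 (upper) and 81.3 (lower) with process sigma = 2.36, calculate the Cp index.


Cp = (USL - LSL) / (6 * sigma)
= (89.5 - 81.3) / (6 * 2.36)
= 8.2000 / 14.1600
= 0.5791

0.5791


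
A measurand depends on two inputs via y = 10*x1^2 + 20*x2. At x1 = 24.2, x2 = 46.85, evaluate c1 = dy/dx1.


y = 10*x1^2 + 20*x2
dy/dx1 = 2*10*x1
Evaluate at x1 = 24.2: c1 = 20 * 24.2
c1 = 484.0000

484.0000


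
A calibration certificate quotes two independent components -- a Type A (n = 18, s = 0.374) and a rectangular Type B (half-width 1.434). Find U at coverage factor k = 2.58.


u_A = s / sqrt(n) = 0.374 / sqrt(18) = 0.088152645
u_B = half_width / sqrt(3) = 1.434 / sqrt(3) = 0.82792029
uc = sqrt(u_A^2 + u_B^2) = sqrt(0.088152645^2 + 0.82792029^2) = 0.83260008
U = k * uc = 2.58 * 0.83260008
U = 2.1481

2.1481


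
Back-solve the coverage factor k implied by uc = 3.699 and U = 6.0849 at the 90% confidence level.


k = U / uc
k = 6.0849 / 3.699
k = 1.645

1.645


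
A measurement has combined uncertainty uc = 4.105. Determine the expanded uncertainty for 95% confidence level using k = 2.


U = k * uc
U = 2 * 4.105
U = 8.2100

8.2100


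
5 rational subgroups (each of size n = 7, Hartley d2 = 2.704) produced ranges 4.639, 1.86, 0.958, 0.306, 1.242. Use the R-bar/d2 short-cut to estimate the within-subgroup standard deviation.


R_bar = (4.639 + 1.86 + 0.958 + 0.306 + 1.242) / 5
R_bar = 9.005 / 5 = 1.801
sigma_hat = R_bar / d2 = 1.801 / 2.704 = 0.6661

0.6661


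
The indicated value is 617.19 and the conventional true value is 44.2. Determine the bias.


Systematic error = measured - true
= 617.19 - 44.2
= 572.9900

572.9900


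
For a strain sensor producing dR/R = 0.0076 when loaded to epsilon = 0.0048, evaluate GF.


GF = (dR/R) / epsilon
= 0.0076 / 0.0048
= 1.5833

1.5833


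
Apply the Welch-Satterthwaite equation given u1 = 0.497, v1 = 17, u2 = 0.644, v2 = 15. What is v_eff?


uc = sqrt(u1^2 + u2^2) = sqrt(0.497^2 + 0.644^2) = 0.8134771
v_eff = uc^4 / (u1^4/v1 + u2^4/v2)
= 0.8134771^4 / (0.497^4/17 + 0.644^4/15)
= 0.43790643 / 0.01505609
v_eff = 29.0850

29.0850


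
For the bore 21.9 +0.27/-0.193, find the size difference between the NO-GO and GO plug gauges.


GO = nominal - lower_tol (smallest hole = maximum material condition)
GO = 21.9 - 0.193 = 21.707
NO-GO = nominal + upper_tol (largest hole = least material condition)
NO-GO = 21.9 + 0.27 = 22.17
spread = NO-GO - GO = 22.17 - 21.707 = 0.4630

0.4630


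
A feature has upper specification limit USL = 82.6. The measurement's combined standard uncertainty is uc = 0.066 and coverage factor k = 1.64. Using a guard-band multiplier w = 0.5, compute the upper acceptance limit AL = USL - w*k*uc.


U = k * uc = 1.64 * 0.066 = 0.10824
guard band g = w * U = 0.5 * 0.10824 = 0.05412
AL = USL - g = 82.6 - 0.05412
AL = 82.5459

82.5459


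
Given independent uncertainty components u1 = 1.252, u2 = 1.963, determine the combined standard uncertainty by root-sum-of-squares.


uc = sqrt(1.252^2 + 1.963^2)
uc = sqrt(5.420873)
uc = 2.3283

2.3283


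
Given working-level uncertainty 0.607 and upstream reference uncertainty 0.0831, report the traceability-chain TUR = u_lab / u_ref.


TUR = u_lab / u_ref
= 0.607 / 0.0831
= 7.3045

7.3045


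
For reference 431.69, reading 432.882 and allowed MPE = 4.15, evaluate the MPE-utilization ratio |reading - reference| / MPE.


e = indication - reference = 432.882 - 431.69 = 1.1920
|e| = 1.1920
ratio = |e| / MPE = 1.1920 / 4.15
ratio = 0.2872

0.2872


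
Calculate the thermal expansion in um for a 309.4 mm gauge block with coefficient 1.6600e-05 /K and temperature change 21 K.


dL = L * alpha * dT
= 309.4 * 1.6600e-05 * 21
= 0.1078568 mm
dL_um = 0.1078568 * 1000 = 107.8568 um

107.8568


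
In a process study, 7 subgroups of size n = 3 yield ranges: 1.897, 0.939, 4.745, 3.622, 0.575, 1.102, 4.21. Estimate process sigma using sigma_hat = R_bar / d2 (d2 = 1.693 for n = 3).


R_bar = (1.897 + 0.939 + 4.745 + 3.622 + 0.575 + 1.102 + 4.21) / 7
R_bar = 17.09 / 7 = 2.4414286
sigma_hat = R_bar / d2 = 2.4414286 / 1.693 = 1.4421

1.4421


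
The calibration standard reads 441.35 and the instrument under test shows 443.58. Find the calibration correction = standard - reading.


Correction = standard - reading
= 441.35 - 443.58
= -2.2300

-2.2300


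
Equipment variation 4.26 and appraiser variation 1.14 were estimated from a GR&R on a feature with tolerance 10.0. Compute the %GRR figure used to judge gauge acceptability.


GRR = sqrt(EV^2 + AV^2) = sqrt(4.26^2 + 1.14^2) = 4.409898
%GRR = GRR / tol * 100 = 4.409898 / 10.0 * 100
%GRR = 44.0990

44.0990


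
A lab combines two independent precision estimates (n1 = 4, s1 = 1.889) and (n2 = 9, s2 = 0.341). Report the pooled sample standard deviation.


s_p = sqrt(((n1-1)*s1^2 + (n2-1)*s2^2) / (n1+n2-2))
numerator = (4-1)*1.889^2 + (9-1)*0.341^2 = 10.704963 + 0.930248 = 11.635211
denominator = 4 + 9 - 2 = 11
s_p^2 = 11.635211 / 11 = 1.0577465
s_p = sqrt(1.0577465) = 1.0285

1.0285


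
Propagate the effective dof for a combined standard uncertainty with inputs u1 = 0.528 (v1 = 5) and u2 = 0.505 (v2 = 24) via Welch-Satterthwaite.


uc = sqrt(u1^2 + u2^2) = sqrt(0.528^2 + 0.505^2) = 0.73062234
v_eff = uc^4 / (u1^4/v1 + u2^4/v2)
= 0.73062234^4 / (0.528^4/5 + 0.505^4/24)
= 0.28495205 / 0.01825401
v_eff = 15.6104

15.6104


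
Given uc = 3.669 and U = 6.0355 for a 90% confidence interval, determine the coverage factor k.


k = U / uc
k = 6.0355 / 3.669
k = 1.645

1.645


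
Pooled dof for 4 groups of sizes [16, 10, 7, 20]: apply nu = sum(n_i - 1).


nu = sum_i (n_i - 1)
nu = ((16 - 1) + (10 - 1) + (7 - 1) + (20 - 1))
nu = 15 + 9 + 6 + 19
nu = 49

49


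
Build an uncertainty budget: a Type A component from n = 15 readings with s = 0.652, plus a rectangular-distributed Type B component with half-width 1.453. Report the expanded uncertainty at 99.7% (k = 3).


u_A = s / sqrt(n) = 0.652 / sqrt(15) = 0.16834568
u_B = half_width / sqrt(3) = 1.453 / sqrt(3) = 0.83888994
uc = sqrt(u_A^2 + u_B^2) = sqrt(0.16834568^2 + 0.83888994^2) = 0.85561475
U = k * uc = 3 * 0.85561475
U = 2.5668

2.5668


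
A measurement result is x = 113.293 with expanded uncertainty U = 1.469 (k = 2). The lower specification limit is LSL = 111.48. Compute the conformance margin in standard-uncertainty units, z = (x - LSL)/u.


u = U / k = 1.469 / 2 = 0.7345
margin = |LSL - x| = |111.48 - 113.293| = 1.813
z = margin / u = 1.813 / 0.7345
z = 2.4683

2.4683


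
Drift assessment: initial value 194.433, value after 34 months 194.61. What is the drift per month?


rate = (v2 - v1) / months
= (194.61 - 194.433) / 34
= 0.1770 / 34
= 0.0052

0.0052


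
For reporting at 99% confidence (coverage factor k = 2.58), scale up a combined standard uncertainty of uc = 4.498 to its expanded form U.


U = k * uc
U = 2.58 * 4.498
U = 11.6048

11.6048


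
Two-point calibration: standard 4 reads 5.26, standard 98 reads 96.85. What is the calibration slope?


slope = (y2 - y1) / (x2 - x1)
= (96.85 - 5.26) / (98 - 4)
= 91.5900 / 94
= 0.9744

0.9744


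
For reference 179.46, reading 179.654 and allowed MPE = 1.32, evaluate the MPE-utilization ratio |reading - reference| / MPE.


e = indication - reference = 179.654 - 179.46 = 0.1940
|e| = 0.1940
ratio = |e| / MPE = 0.1940 / 1.32
ratio = 0.1470

0.1470


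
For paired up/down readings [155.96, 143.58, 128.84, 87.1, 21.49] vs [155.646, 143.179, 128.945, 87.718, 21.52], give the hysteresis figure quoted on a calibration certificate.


|155.96 - 155.646| = 0.3140
|143.58 - 143.179| = 0.4010
|128.84 - 128.945| = 0.1050
|87.1 - 87.718| = 0.6180
|21.49 - 21.52| = 0.0300
hysteresis = max(diffs) = 0.6180

0.6180


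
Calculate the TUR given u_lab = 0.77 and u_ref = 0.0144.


TUR = u_lab / u_ref
= 0.77 / 0.0144
= 53.4722

53.4722


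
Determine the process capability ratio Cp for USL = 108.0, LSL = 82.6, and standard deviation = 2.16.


Cp = (USL - LSL) / (6 * sigma)
= (108.0 - 82.6) / (6 * 2.16)
= 25.4000 / 12.9600
= 1.9599

1.9599


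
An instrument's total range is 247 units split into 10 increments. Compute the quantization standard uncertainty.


resolution = range / divisions
resolution = 247 / 10 = 24.7
u_res = resolution / (2*sqrt(3))
u_res = 24.7 / 3.4641016
u_res = 7.1303

7.1303


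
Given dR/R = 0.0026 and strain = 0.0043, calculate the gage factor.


GF = (dR/R) / epsilon
= 0.0026 / 0.0043
= 0.6047

0.6047


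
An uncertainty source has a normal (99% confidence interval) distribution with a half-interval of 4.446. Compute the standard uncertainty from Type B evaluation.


u_B = half_width / 2.576
u_B = 4.446 / 2.576
u_B = 1.7259

1.7259


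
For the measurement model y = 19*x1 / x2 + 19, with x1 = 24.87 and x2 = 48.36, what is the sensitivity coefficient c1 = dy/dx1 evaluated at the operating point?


y = 19*x1 / x2 + 19
dy/dx1 = 19/x2
Evaluate at x2 = 48.36: c1 = 19 / 48.36
c1 = 0.3929

0.3929


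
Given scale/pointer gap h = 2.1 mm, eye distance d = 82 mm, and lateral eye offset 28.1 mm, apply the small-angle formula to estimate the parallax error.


error = h * offset / d
= 2.1 * 28.1 / 82
= 0.7196

0.7196


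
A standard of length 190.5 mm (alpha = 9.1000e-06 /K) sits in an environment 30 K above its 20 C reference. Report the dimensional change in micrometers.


dL = L * alpha * dT
= 190.5 * 9.1000e-06 * 30
= 0.0520065 mm
dL_um = 0.0520065 * 1000 = 52.0065 um

52.0065


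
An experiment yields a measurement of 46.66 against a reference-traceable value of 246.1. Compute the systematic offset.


Systematic error = measured - true
= 46.66 - 246.1
= -199.4400

-199.4400


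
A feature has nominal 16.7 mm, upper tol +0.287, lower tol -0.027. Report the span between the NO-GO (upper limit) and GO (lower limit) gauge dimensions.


GO = nominal - lower_tol (smallest hole = maximum material condition)
GO = 16.7 - 0.027 = 16.673
NO-GO = nominal + upper_tol (largest hole = least material condition)
NO-GO = 16.7 + 0.287 = 16.987
spread = NO-GO - GO = 16.987 - 16.673 = 0.3140

0.3140


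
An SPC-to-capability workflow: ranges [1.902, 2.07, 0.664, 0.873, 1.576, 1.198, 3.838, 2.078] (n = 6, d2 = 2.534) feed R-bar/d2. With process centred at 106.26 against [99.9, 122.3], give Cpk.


R_bar = (1.902 + 2.07 + 0.664 + 0.873 + 1.576 + 1.198 + 3.838 + 2.078) / 8 = 1.774875
sigma = R_bar / d2 = 1.774875 / 2.534 = 0.70042423
Cp = (USL - LSL)/(6*sigma) = (122.3 - 99.9)/(6*0.70042423) = 5.3301
Cpu = (122.3 - 106.26)/(3*0.70042423) = 7.6335
Cpl = (106.26 - 99.9)/(3*0.70042423) = 3.0267
Cpk = min(Cpu, Cpl) = 3.0267

3.0267


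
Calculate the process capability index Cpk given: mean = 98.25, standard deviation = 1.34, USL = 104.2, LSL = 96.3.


Cpu = (USL - mean) / (3*sigma) = (104.2 - 98.25) / (3*1.34) = 1.4801
Cpl = (mean - LSL) / (3*sigma) = (98.25 - 96.3) / (3*1.34) = 0.4851
Cpk = min(Cpu, Cpl) = 0.4851

0.4851


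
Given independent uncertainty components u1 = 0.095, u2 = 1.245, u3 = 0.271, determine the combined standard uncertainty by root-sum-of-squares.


uc = sqrt(0.095^2 + 1.245^2 + 0.271^2)
uc = sqrt(1.632491)
uc = 1.2777

1.2777


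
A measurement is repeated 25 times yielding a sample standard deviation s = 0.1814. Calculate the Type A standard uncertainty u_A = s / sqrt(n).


u_A = s / sqrt(n)
u_A = 0.1814 / sqrt(25)
u_A = 0.1814 / 5
u_A = 0.0363

0.0363


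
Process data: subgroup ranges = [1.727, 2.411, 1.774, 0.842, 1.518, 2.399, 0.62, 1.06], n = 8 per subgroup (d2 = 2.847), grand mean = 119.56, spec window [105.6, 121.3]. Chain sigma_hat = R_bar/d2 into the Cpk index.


R_bar = (1.727 + 2.411 + 1.774 + 0.842 + 1.518 + 2.399 + 0.62 + 1.06) / 8 = 1.543875
sigma = R_bar / d2 = 1.543875 / 2.847 = 0.54228135
Cp = (USL - LSL)/(6*sigma) = (121.3 - 105.6)/(6*0.54228135) = 4.8253
Cpu = (121.3 - 119.56)/(3*0.54228135) = 1.0696
Cpl = (119.56 - 105.6)/(3*0.54228135) = 8.5810
Cpk = min(Cpu, Cpl) = 1.0696

1.0696


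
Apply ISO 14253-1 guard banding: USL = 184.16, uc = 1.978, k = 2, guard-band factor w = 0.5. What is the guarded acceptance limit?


U = k * uc = 2 * 1.978 = 3.956
guard band g = w * U = 0.5 * 3.956 = 1.978
AL = USL - g = 184.16 - 1.978
AL = 182.1820

182.1820


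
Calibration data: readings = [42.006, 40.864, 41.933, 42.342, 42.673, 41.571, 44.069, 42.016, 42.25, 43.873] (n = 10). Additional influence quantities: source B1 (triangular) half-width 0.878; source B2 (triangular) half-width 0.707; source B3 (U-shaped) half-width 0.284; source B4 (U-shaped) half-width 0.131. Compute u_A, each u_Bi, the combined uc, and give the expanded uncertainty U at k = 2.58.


mean = (42.006 + 40.864 + 41.933 + 42.342 + 42.673 + 41.571 + 44.069 + 42.016 + 42.25 + 43.873) / 10 = 42.3597
s = sqrt(sum((x - mean)^2)/(n-1)) = 0.97790934
u_A = s / sqrt(n) = 0.97790934 / sqrt(10) = 0.30924209
u_B1 = 0.878 / sqrt(6) = 0.358442
u_B2 = 0.707 / sqrt(6) = 0.28863154
u_B3 = 0.284 / sqrt(2) = 0.20081833
u_B4 = 0.131 / sqrt(2) = 0.092630988
uc = sqrt(0.30924209^2 + 0.358442^2 + 0.28863154^2 + 0.20081833^2 + 0.092630988^2) = 0.59693216
U = k * uc = 2.58 * 0.59693216
U = 1.5401

1.5401


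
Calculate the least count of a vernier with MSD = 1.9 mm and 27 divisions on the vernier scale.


LC = MSD / n_div
= 1.9 / 27
= 0.0704

0.0704


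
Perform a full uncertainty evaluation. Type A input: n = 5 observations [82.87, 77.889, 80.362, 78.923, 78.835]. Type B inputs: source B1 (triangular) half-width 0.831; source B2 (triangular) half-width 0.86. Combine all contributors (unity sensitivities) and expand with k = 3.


mean = (82.87 + 77.889 + 80.362 + 78.923 + 78.835) / 5 = 79.7758
s = sqrt(sum((x - mean)^2)/(n-1)) = 1.9422983
u_A = s / sqrt(n) = 1.9422983 / sqrt(5) = 0.86862221
u_B1 = 0.831 / sqrt(6) = 0.33925433
u_B2 = 0.86 / sqrt(6) = 0.35109353
uc = sqrt(0.86862221^2 + 0.33925433^2 + 0.35109353^2) = 0.99642597
U = k * uc = 3 * 0.99642597
U = 2.9893

2.9893


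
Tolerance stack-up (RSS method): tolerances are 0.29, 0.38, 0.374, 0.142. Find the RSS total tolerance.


RSS = sqrt(0.29^2 + 0.38^2 + 0.374^2 + 0.142^2)
= sqrt(0.38854)
= 0.6233

0.6233


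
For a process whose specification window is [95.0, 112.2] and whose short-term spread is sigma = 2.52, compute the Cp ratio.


Cp = (USL - LSL) / (6 * sigma)
= (112.2 - 95.0) / (6 * 2.52)
= 17.2000 / 15.1200
= 1.1376

1.1376


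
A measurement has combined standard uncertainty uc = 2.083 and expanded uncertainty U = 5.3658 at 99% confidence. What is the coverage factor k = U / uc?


k = U / uc
k = 5.3658 / 2.083
k = 2.576

2.576


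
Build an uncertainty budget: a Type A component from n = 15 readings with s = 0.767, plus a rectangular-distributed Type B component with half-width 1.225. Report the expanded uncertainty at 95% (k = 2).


u_A = s / sqrt(n) = 0.767 / sqrt(15) = 0.19803855
u_B = half_width / sqrt(3) = 1.225 / sqrt(3) = 0.70725408
uc = sqrt(u_A^2 + u_B^2) = sqrt(0.19803855^2 + 0.70725408^2) = 0.73445735
U = k * uc = 2 * 0.73445735
U = 1.4689

1.4689


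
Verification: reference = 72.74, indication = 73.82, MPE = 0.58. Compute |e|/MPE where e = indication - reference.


e = indication - reference = 73.82 - 72.74 = 1.0800
|e| = 1.0800
ratio = |e| / MPE = 1.0800 / 0.58
ratio = 1.8621

1.8621


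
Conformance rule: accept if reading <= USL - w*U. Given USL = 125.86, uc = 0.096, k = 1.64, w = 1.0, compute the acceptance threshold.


U = k * uc = 1.64 * 0.096 = 0.15744
guard band g = w * U = 1.0 * 0.15744 = 0.15744
AL = USL - g = 125.86 - 0.15744
AL = 125.7026

125.7026


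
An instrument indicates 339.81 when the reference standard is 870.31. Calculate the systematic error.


Systematic error = measured - true
= 339.81 - 870.31
= -530.5000

-530.5000


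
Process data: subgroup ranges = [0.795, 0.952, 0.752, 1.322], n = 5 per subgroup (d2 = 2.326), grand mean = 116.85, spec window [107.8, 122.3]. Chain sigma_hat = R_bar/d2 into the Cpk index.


R_bar = (0.795 + 0.952 + 0.752 + 1.322) / 4 = 0.95525
sigma = R_bar / d2 = 0.95525 / 2.326 = 0.41068358
Cp = (USL - LSL)/(6*sigma) = (122.3 - 107.8)/(6*0.41068358) = 5.8845
Cpu = (122.3 - 116.85)/(3*0.41068358) = 4.4235
Cpl = (116.85 - 107.8)/(3*0.41068358) = 7.3455
Cpk = min(Cpu, Cpl) = 4.4235

4.4235


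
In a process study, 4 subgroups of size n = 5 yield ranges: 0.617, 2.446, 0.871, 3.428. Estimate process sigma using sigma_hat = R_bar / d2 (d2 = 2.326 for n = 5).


R_bar = (0.617 + 2.446 + 0.871 + 3.428) / 4
R_bar = 7.362 / 4 = 1.8405
sigma_hat = R_bar / d2 = 1.8405 / 2.326 = 0.7913

0.7913


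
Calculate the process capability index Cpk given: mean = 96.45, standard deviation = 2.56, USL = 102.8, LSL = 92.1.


Cpu = (USL - mean) / (3*sigma) = (102.8 - 96.45) / (3*2.56) = 0.8268
Cpl = (mean - LSL) / (3*sigma) = (96.45 - 92.1) / (3*2.56) = 0.5664
Cpk = min(Cpu, Cpl) = 0.5664

0.5664


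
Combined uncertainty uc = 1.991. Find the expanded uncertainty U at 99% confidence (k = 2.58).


U = k * uc
U = 2.58 * 1.991
U = 5.1368

5.1368


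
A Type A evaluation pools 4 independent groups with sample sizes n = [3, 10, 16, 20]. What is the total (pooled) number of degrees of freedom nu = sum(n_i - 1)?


nu = sum_i (n_i - 1)
nu = ((3 - 1) + (10 - 1) + (16 - 1) + (20 - 1))
nu = 2 + 9 + 15 + 19
nu = 45

45


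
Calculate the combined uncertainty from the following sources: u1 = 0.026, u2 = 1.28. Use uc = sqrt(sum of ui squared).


uc = sqrt(0.026^2 + 1.28^2)
uc = sqrt(1.639076)
uc = 1.2803

1.2803


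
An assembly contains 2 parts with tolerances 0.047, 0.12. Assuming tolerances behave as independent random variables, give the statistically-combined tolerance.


RSS = sqrt(0.047^2 + 0.12^2)
= sqrt(0.016609)
= 0.1289

0.1289


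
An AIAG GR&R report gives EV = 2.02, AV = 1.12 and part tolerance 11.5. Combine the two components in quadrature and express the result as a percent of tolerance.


GRR = sqrt(EV^2 + AV^2) = sqrt(2.02^2 + 1.12^2) = 2.3097186
%GRR = GRR / tol * 100 = 2.3097186 / 11.5 * 100
%GRR = 20.0845

20.0845


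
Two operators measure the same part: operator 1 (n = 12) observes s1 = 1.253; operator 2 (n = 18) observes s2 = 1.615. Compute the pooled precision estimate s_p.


s_p = sqrt(((n1-1)*s1^2 + (n2-1)*s2^2) / (n1+n2-2))
numerator = (12-1)*1.253^2 + (18-1)*1.615^2 = 17.270099 + 44.339825 = 61.609924
denominator = 12 + 18 - 2 = 28
s_p^2 = 61.609924 / 28 = 2.2003544
s_p = sqrt(2.2003544) = 1.4834

1.4834


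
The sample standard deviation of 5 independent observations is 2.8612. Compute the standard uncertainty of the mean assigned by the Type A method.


u_A = s / sqrt(n)
u_A = 2.8612 / sqrt(5)
u_A = 2.8612 / 2.236068
u_A = 1.2796

1.2796


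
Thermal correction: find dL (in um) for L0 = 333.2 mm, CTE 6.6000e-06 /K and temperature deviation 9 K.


dL = L * alpha * dT
= 333.2 * 6.6000e-06 * 9
= 0.0197921 mm
dL_um = 0.0197921 * 1000 = 19.7921 um

19.7921


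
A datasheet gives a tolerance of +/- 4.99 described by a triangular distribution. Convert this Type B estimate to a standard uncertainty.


u_B = half_width / sqrt(6)
u_B = 4.99 / 2.4494897
u_B = 2.0372

2.0372


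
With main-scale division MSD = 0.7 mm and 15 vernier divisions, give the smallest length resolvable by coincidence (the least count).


LC = MSD / n_div
= 0.7 / 15
= 0.0467

0.0467


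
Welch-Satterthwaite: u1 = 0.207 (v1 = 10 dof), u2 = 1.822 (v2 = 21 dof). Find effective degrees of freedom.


uc = sqrt(u1^2 + u2^2) = sqrt(0.207^2 + 1.822^2) = 1.8337211
v_eff = uc^4 / (u1^4/v1 + u2^4/v2)
= 1.8337211^4 / (0.207^4/10 + 1.822^4/21)
= 11.306629 / 0.52495988
v_eff = 21.5381

21.5381


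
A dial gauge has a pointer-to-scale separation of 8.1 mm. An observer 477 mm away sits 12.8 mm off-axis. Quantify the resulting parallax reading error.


error = h * offset / d
= 8.1 * 12.8 / 477
= 0.2174

0.2174


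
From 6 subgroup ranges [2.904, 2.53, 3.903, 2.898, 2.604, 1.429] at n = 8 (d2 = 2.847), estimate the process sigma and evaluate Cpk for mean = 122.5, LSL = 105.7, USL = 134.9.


R_bar = (2.904 + 2.53 + 3.903 + 2.898 + 2.604 + 1.429) / 6 = 2.7113333
sigma = R_bar / d2 = 2.7113333 / 2.847 = 0.95234749
Cp = (USL - LSL)/(6*sigma) = (134.9 - 105.7)/(6*0.95234749) = 5.1102
Cpu = (134.9 - 122.5)/(3*0.95234749) = 4.3402
Cpl = (122.5 - 105.7)/(3*0.95234749) = 5.8802
Cpk = min(Cpu, Cpl) = 4.3402

4.3402


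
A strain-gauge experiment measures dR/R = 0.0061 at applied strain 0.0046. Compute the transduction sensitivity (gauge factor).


GF = (dR/R) / epsilon
= 0.0061 / 0.0046
= 1.3261

1.3261


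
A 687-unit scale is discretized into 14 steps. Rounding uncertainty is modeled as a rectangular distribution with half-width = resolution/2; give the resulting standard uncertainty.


resolution = range / divisions
resolution = 687 / 14 = 49.071429
u_res = resolution / (2*sqrt(3))
u_res = 49.071429 / 3.4641016
u_res = 14.1657

14.1657


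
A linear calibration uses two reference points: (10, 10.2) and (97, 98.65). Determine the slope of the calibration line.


slope = (y2 - y1) / (x2 - x1)
= (98.65 - 10.2) / (97 - 10)
= 88.4500 / 87
= 1.0167

1.0167


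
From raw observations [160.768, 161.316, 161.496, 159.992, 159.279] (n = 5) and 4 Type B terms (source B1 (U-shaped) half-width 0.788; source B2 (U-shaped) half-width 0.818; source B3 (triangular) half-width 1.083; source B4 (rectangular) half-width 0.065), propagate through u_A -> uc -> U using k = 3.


mean = (160.768 + 161.316 + 161.496 + 159.992 + 159.279) / 5 = 160.5702
s = sqrt(sum((x - mean)^2)/(n-1)) = 0.92924173
u_A = s / sqrt(n) = 0.92924173 / sqrt(5) = 0.41556954
u_B1 = 0.788 / sqrt(2) = 0.55720014
u_B2 = 0.818 / sqrt(2) = 0.57841335
u_B3 = 1.083 / sqrt(6) = 0.4421329
u_B4 = 0.065 / sqrt(3) = 0.037527767
uc = sqrt(0.41556954^2 + 0.55720014^2 + 0.57841335^2 + 0.4421329^2 + 0.037527767^2) = 1.0072844
U = k * uc = 3 * 1.0072844
U = 3.0219

3.0219


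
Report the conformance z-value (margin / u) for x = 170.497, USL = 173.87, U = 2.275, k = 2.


u = U / k = 2.275 / 2 = 1.1375
margin = |USL - x| = |173.87 - 170.497| = 3.373
z = margin / u = 3.373 / 1.1375
z = 2.9653

2.9653


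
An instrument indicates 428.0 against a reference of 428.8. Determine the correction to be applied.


Correction = standard - reading
= 428.8 - 428.0
= 0.8000

0.8000


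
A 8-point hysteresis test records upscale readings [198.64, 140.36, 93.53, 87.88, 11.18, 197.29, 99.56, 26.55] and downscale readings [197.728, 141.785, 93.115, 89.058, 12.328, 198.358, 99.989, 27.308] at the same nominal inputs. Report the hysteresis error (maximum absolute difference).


|198.64 - 197.728| = 0.9120
|140.36 - 141.785| = 1.4250
|93.53 - 93.115| = 0.4150
|87.88 - 89.058| = 1.1780
|11.18 - 12.328| = 1.1480
|197.29 - 198.358| = 1.0680
|99.56 - 99.989| = 0.4290
|26.55 - 27.308| = 0.7580
hysteresis = max(diffs) = 1.4250

1.4250


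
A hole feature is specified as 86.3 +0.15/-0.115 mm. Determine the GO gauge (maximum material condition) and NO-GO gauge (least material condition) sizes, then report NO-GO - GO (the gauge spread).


GO = nominal - lower_tol (smallest hole = maximum material condition)
GO = 86.3 - 0.115 = 86.185
NO-GO = nominal + upper_tol (largest hole = least material condition)
NO-GO = 86.3 + 0.15 = 86.45
spread = NO-GO - GO = 86.45 - 86.185 = 0.2650

0.2650


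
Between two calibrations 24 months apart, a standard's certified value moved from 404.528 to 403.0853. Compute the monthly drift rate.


rate = (v2 - v1) / months
= (403.0853 - 404.528) / 24
= -1.4427 / 24
= -0.0601

-0.0601


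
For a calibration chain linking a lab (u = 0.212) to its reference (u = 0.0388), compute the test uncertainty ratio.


TUR = u_lab / u_ref
= 0.212 / 0.0388
= 5.4639

5.4639


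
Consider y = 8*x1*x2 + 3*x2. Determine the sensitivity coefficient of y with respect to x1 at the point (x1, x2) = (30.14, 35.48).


y = 8*x1*x2 + 3*x2
dy/dx1 = 8*x2
Evaluate at x2 = 35.48: c1 = 8 * 35.48
c1 = 283.8400

283.8400


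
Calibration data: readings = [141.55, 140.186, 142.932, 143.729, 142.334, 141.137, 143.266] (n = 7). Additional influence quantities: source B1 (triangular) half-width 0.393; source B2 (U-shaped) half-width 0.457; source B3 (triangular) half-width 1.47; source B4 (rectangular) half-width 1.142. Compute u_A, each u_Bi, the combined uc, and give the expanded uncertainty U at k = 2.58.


mean = (141.55 + 140.186 + 142.932 + 143.729 + 142.334 + 141.137 + 143.266) / 7 = 142.162
s = sqrt(sum((x - mean)^2)/(n-1)) = 1.2666579
u_A = s / sqrt(n) = 1.2666579 / sqrt(7) = 0.47875169
u_B1 = 0.393 / sqrt(6) = 0.16044158
u_B2 = 0.457 / sqrt(2) = 0.3231478
u_B3 = 1.47 / sqrt(6) = 0.60012499
u_B4 = 1.142 / sqrt(3) = 0.65933401
uc = sqrt(0.47875169^2 + 0.16044158^2 + 0.3231478^2 + 0.60012499^2 + 0.65933401^2) = 1.0743559
U = k * uc = 2.58 * 1.0743559
U = 2.7718

2.7718


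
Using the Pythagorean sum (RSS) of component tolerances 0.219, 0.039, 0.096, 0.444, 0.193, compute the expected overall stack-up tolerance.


RSS = sqrt(0.219^2 + 0.039^2 + 0.096^2 + 0.444^2 + 0.193^2)
= sqrt(0.293083)
= 0.5414

0.5414


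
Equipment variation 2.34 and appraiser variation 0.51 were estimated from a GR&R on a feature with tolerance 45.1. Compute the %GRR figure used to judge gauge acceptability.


GRR = sqrt(EV^2 + AV^2) = sqrt(2.34^2 + 0.51^2) = 2.3949321
%GRR = GRR / tol * 100 = 2.3949321 / 45.1 * 100
%GRR = 5.3103

5.3103


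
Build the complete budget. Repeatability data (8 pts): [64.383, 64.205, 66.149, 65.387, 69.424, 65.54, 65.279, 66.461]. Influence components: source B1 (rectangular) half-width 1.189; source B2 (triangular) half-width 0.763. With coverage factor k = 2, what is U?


mean = (64.383 + 64.205 + 66.149 + 65.387 + 69.424 + 65.54 + 65.279 + 66.461) / 8 = 65.8535
s = sqrt(sum((x - mean)^2)/(n-1)) = 1.6357927
u_A = s / sqrt(n) = 1.6357927 / sqrt(8) = 0.57834006
u_B1 = 1.189 / sqrt(3) = 0.68646947
u_B2 = 0.763 / sqrt(6) = 0.31149345
uc = sqrt(0.57834006^2 + 0.68646947^2 + 0.31149345^2) = 0.95012932
U = k * uc = 2 * 0.95012932
U = 1.9003

1.9003


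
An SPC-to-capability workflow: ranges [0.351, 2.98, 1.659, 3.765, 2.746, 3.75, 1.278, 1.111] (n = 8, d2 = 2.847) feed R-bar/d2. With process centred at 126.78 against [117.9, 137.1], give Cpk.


R_bar = (0.351 + 2.98 + 1.659 + 3.765 + 2.746 + 3.75 + 1.278 + 1.111) / 8 = 2.205
sigma = R_bar / d2 = 2.205 / 2.847 = 0.77449947
Cp = (USL - LSL)/(6*sigma) = (137.1 - 117.9)/(6*0.77449947) = 4.1317
Cpu = (137.1 - 126.78)/(3*0.77449947) = 4.4416
Cpl = (126.78 - 117.9)/(3*0.77449947) = 3.8218
Cpk = min(Cpu, Cpl) = 3.8218

3.8218


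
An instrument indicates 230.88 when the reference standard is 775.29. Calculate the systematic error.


Systematic error = measured - true
= 230.88 - 775.29
= -544.4100

-544.4100


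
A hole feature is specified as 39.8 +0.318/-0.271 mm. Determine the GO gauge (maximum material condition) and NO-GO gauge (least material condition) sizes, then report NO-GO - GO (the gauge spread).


GO = nominal - lower_tol (smallest hole = maximum material condition)
GO = 39.8 - 0.271 = 39.529
NO-GO = nominal + upper_tol (largest hole = least material condition)
NO-GO = 39.8 + 0.318 = 40.118
spread = NO-GO - GO = 40.118 - 39.529 = 0.5890

0.5890


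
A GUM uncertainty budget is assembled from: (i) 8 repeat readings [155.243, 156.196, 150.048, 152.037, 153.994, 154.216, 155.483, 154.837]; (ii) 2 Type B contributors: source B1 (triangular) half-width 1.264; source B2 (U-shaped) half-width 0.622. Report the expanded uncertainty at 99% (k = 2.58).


mean = (155.243 + 156.196 + 150.048 + 152.037 + 153.994 + 154.216 + 155.483 + 154.837) / 8 = 154.00675
s = sqrt(sum((x - mean)^2)/(n-1)) = 2.0278533
u_A = s / sqrt(n) = 2.0278533 / sqrt(8) = 0.71695441
u_B1 = 1.264 / sqrt(6) = 0.51602584
u_B2 = 0.622 / sqrt(2) = 0.43982042
uc = sqrt(0.71695441^2 + 0.51602584^2 + 0.43982042^2) = 0.98678685
U = k * uc = 2.58 * 0.98678685
U = 2.5459

2.5459


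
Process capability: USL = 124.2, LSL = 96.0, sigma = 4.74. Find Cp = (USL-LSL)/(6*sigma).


Cp = (USL - LSL) / (6 * sigma)
= (124.2 - 96.0) / (6 * 4.74)
= 28.2000 / 28.4400
= 0.9916

0.9916


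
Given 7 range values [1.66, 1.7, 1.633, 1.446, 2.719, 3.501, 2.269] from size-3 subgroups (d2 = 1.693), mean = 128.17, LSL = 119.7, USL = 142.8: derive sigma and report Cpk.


R_bar = (1.66 + 1.7 + 1.633 + 1.446 + 2.719 + 3.501 + 2.269) / 7 = 2.1325714
sigma = R_bar / d2 = 2.1325714 / 1.693 = 1.2596405
Cp = (USL - LSL)/(6*sigma) = (142.8 - 119.7)/(6*1.2596405) = 3.0564
Cpu = (142.8 - 128.17)/(3*1.2596405) = 3.8715
Cpl = (128.17 - 119.7)/(3*1.2596405) = 2.2414
Cpk = min(Cpu, Cpl) = 2.2414

2.2414


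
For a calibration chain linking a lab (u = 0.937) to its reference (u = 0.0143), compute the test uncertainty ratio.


TUR = u_lab / u_ref
= 0.937 / 0.0143
= 65.5245

65.5245


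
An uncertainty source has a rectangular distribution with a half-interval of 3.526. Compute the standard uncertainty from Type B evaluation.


u_B = half_width / sqrt(3)
u_B = 3.526 / 1.7320508
u_B = 2.0357

2.0357


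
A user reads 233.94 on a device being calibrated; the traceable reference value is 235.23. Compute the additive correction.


Correction = standard - reading
= 235.23 - 233.94
= 1.2900

1.2900


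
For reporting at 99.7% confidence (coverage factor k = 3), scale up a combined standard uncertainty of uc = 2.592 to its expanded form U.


U = k * uc
U = 3 * 2.592
U = 7.7760

7.7760


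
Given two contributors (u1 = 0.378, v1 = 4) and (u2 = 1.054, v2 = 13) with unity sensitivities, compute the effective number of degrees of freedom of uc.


uc = sqrt(u1^2 + u2^2) = sqrt(0.378^2 + 1.054^2) = 1.1197321
v_eff = uc^4 / (u1^4/v1 + u2^4/v2)
= 1.1197321^4 / (0.378^4/4 + 1.054^4/13)
= 1.5720144 / 0.10003737
v_eff = 15.7143

15.7143


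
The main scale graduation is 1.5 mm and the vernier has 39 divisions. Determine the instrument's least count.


LC = MSD / n_div
= 1.5 / 39
= 0.0385

0.0385


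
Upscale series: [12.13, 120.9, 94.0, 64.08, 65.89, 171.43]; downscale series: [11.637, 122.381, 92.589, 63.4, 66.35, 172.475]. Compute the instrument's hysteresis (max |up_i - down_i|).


|12.13 - 11.637| = 0.4930
|120.9 - 122.381| = 1.4810
|94.0 - 92.589| = 1.4110
|64.08 - 63.4| = 0.6800
|65.89 - 66.35| = 0.4600
|171.43 - 172.475| = 1.0450
hysteresis = max(diffs) = 1.4810

1.4810


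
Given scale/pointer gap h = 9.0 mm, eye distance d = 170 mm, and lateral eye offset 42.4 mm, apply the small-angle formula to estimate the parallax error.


error = h * offset / d
= 9.0 * 42.4 / 170
= 2.2447

2.2447


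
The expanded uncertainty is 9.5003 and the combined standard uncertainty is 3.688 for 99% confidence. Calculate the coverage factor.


k = U / uc
k = 9.5003 / 3.688
k = 2.576

2.576


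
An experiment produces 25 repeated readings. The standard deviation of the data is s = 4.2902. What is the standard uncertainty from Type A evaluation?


u_A = s / sqrt(n)
u_A = 4.2902 / sqrt(25)
u_A = 4.2902 / 5
u_A = 0.8580

0.8580


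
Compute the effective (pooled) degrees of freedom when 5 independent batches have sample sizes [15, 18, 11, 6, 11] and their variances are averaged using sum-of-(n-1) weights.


nu = sum_i (n_i - 1)
nu = ((15 - 1) + (18 - 1) + (11 - 1) + (6 - 1) + (11 - 1))
nu = 14 + 17 + 10 + 5 + 10
nu = 56

56


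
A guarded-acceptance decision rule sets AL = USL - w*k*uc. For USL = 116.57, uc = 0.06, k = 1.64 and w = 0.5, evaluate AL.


U = k * uc = 1.64 * 0.06 = 0.0984
guard band g = w * U = 0.5 * 0.0984 = 0.0492
AL = USL - g = 116.57 - 0.0492
AL = 116.5208

116.5208


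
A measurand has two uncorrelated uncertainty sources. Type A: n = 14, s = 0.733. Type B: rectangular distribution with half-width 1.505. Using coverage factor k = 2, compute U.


u_A = s / sqrt(n) = 0.733 / sqrt(14) = 0.19590249
u_B = half_width / sqrt(3) = 1.505 / sqrt(3) = 0.86891216
uc = sqrt(u_A^2 + u_B^2) = sqrt(0.19590249^2 + 0.86891216^2) = 0.89072225
U = k * uc = 2 * 0.89072225
U = 1.7814

1.7814


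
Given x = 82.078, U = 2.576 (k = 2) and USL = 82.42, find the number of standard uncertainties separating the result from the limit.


u = U / k = 2.576 / 2 = 1.288
margin = |USL - x| = |82.42 - 82.078| = 0.342
z = margin / u = 0.342 / 1.288
z = 0.2655

0.2655


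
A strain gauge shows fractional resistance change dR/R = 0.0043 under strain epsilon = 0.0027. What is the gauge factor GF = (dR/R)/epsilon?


GF = (dR/R) / epsilon
= 0.0043 / 0.0027
= 1.5926

1.5926


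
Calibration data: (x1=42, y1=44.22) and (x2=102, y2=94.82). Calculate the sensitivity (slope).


slope = (y2 - y1) / (x2 - x1)
= (94.82 - 44.22) / (102 - 42)
= 50.6000 / 60
= 0.8433

0.8433


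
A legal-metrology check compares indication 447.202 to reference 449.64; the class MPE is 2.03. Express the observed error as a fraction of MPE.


e = indication - reference = 447.202 - 449.64 = -2.4380
|e| = 2.4380
ratio = |e| / MPE = 2.4380 / 2.03
ratio = 1.2010

1.2010


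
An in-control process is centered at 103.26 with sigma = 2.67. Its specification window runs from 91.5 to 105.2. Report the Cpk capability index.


Cpu = (USL - mean) / (3*sigma) = (105.2 - 103.26) / (3*2.67) = 0.2422
Cpl = (mean - LSL) / (3*sigma) = (103.26 - 91.5) / (3*2.67) = 1.4682
Cpk = min(Cpu, Cpl) = 0.2422

0.2422


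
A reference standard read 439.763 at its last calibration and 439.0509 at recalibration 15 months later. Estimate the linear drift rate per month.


rate = (v2 - v1) / months
= (439.0509 - 439.763) / 15
= -0.7121 / 15
= -0.0475

-0.0475


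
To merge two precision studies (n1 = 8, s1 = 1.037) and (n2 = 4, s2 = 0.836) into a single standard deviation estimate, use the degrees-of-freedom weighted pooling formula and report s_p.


s_p = sqrt(((n1-1)*s1^2 + (n2-1)*s2^2) / (n1+n2-2))
numerator = (8-1)*1.037^2 + (4-1)*0.836^2 = 7.527583 + 2.096688 = 9.624271
denominator = 8 + 4 - 2 = 10
s_p^2 = 9.624271 / 10 = 0.9624271
s_p = sqrt(0.9624271) = 0.9810

0.9810


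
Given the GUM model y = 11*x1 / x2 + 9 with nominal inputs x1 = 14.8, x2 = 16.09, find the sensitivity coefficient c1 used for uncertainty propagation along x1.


y = 11*x1 / x2 + 9
dy/dx1 = 11/x2
Evaluate at x2 = 16.09: c1 = 11 / 16.09
c1 = 0.6837

0.6837


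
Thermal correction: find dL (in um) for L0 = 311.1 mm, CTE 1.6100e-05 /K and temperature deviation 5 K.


dL = L * alpha * dT
= 311.1 * 1.6100e-05 * 5
= 0.0250435 mm
dL_um = 0.0250435 * 1000 = 25.0435 um

25.0435


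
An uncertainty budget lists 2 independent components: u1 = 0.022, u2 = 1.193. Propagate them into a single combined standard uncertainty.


uc = sqrt(0.022^2 + 1.193^2)
uc = sqrt(1.423733)
uc = 1.1932

1.1932


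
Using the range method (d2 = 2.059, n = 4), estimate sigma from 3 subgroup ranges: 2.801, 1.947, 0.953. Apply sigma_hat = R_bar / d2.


R_bar = (2.801 + 1.947 + 0.953) / 3
R_bar = 5.701 / 3 = 1.9003333
sigma_hat = R_bar / d2 = 1.9003333 / 2.059 = 0.9229

0.9229


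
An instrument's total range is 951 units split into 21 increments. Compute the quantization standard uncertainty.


resolution = range / divisions
resolution = 951 / 21 = 45.285714
u_res = resolution / (2*sqrt(3))
u_res = 45.285714 / 3.4641016
u_res = 13.0729

13.0729


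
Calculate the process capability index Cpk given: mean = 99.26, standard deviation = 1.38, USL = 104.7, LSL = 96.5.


Cpu = (USL - mean) / (3*sigma) = (104.7 - 99.26) / (3*1.38) = 1.3140
Cpl = (mean - LSL) / (3*sigma) = (99.26 - 96.5) / (3*1.38) = 0.6667
Cpk = min(Cpu, Cpl) = 0.6667

0.6667


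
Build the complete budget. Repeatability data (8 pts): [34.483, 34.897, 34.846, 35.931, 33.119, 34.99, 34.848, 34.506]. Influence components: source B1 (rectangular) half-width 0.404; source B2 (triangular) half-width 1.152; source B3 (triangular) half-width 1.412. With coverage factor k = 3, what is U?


mean = (34.483 + 34.897 + 34.846 + 35.931 + 33.119 + 34.99 + 34.848 + 34.506) / 8 = 34.7025
s = sqrt(sum((x - mean)^2)/(n-1)) = 0.78063399
u_A = s / sqrt(n) = 0.78063399 / sqrt(8) = 0.27599579
u_B1 = 0.404 / sqrt(3) = 0.23324951
u_B2 = 1.152 / sqrt(6) = 0.47030203
u_B3 = 1.412 / sqrt(6) = 0.57644659
uc = sqrt(0.27599579^2 + 0.23324951^2 + 0.47030203^2 + 0.57644659^2) = 0.82707538
U = k * uc = 3 * 0.82707538
U = 2.4812

2.4812
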